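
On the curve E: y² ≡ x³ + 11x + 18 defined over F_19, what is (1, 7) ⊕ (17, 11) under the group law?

(7, 1)

(1, 7) + (17, 11). λ = (11 - 7)/(17 - 1) ≡ 4/16 mod 19. 16⁻¹ ≡ 6 (mod 19) since 16·6 = 96 ≡ 1, so λ ≡ 5.
  x = λ² - 1 - 17 = 25 - 18 ≡ 7; y = λ·(1 - 7) - 7 ≡ 1. → (7, 1)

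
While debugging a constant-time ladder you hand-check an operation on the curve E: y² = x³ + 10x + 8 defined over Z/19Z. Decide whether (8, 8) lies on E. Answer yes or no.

no

y² = 8² ≡ 7; x³ + 10x + 8 = 600 ≡ 11 (mod 19). 7 ≠ 11.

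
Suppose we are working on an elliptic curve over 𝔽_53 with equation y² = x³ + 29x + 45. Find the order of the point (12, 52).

2P: tangent at (12, 52): λ = (3·12² + 29)/(2·52) ≡ 37/51. 51⁻¹ ≡ 26 (mod 53), so λ ≡ 37·26 ≡ 8.
  x = λ² - 12 - 12 = 64 - 24 ≡ 40; y = λ·(12 - 40) - 52 ≡ 42. → (40, 42)
3P: (40, 42) + (12, 52). λ = (52 - 42)/(12 - 40) ≡ 10/25 mod 53. 25⁻¹ ≡ 17 (mod 53), so λ ≡ 11.
  x = λ² - 40 - 12 = 121 - 52 ≡ 16; y = λ·(40 - 16) - 42 ≡ 10. → (16, 10)
4P: (16, 10) + (12, 52). λ = (52 - 10)/(12 - 16) ≡ 42/49 mod 53. 49⁻¹ ≡ 13 (mod 53), so λ ≡ 16.
  x = λ² - 16 - 12 = 256 - 28 ≡ 16; y = λ·(16 - 16) - 10 ≡ 43. → (16, 43)
5P: (16, 43) + (12, 52). λ = (52 - 43)/(12 - 16) ≡ 9/49 mod 53. 49⁻¹ ≡ 13 (mod 53), so λ ≡ 11.
  x = λ² - 16 - 12 = 121 - 28 ≡ 40; y = λ·(16 - 40) - 43 ≡ 11. → (40, 11)
6P: (40, 11) + (12, 52). λ = (52 - 11)/(12 - 40) ≡ 41/25 mod 53. 25⁻¹ ≡ 17 (mod 53), so λ ≡ 8.
  x = λ² - 40 - 12 = 64 - 52 ≡ 12; y = λ·(40 - 12) - 11 ≡ 1. → (12, 1)
7P: (12, 1) + (12, 52): same x and y₁ ≡ -y₂, so the sum is 𝒪.
7P = 𝒪, so the order is 7.

7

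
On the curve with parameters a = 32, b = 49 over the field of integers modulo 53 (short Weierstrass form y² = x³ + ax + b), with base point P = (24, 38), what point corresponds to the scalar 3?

(30, 5)

Repeated addition: build up to 3P.
2P: tangent at (24, 38): λ = (3·24² + 32)/(2·38) ≡ 11/23. 23⁻¹ ≡ 30 (mod 53) since 23·30 = 690 ≡ 1, so λ ≡ 11·30 ≡ 12.
  x = λ² - 24 - 24 = 144 - 48 ≡ 43; y = λ·(24 - 43) - 38 ≡ 52. → (43, 52)
3P: (43, 52) + (24, 38). λ = (38 - 52)/(24 - 43) ≡ 39/34 mod 53. 34⁻¹ ≡ 39 (mod 53) since 34·39 = 1326 ≡ 1, so λ ≡ 37.
  x = λ² - 43 - 24 = 1369 - 67 ≡ 30; y = λ·(43 - 30) - 52 ≡ 5. → (30, 5)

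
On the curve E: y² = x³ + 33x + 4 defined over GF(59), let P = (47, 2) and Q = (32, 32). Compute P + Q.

(47, 2) + (32, 32). λ = (32 - 2)/(32 - 47) ≡ 30/44 mod 59. 44⁻¹ ≡ 55 (mod 59), so λ ≡ 57.
  x = λ² - 47 - 32 = 3249 - 79 ≡ 43; y = λ·(47 - 43) - 2 ≡ 49. → (43, 49)

(43, 49)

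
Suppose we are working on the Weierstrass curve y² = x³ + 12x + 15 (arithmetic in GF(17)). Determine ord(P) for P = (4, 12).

10

2P: tangent at (4, 12): λ = (3·4² + 12)/(2·12) ≡ 9/7. 7⁻¹ ≡ 5 (mod 17) since 7·5 = 35 ≡ 1, so λ ≡ 9·5 ≡ 11.
  x = λ² - 4 - 4 = 121 - 8 ≡ 11; y = λ·(4 - 11) - 12 ≡ 13. → (11, 13)
3P: (11, 13) + (4, 12). λ = (12 - 13)/(4 - 11) ≡ 16/10 mod 17. 10⁻¹ ≡ 12 (mod 17), so λ ≡ 5.
  x = λ² - 11 - 4 = 25 - 15 ≡ 10; y = λ·(11 - 10) - 13 ≡ 9. → (10, 9)
4P: (10, 9) + (4, 12). λ = (12 - 9)/(4 - 10) ≡ 3/11 mod 17. 11⁻¹ ≡ 14 (mod 17), so λ ≡ 8.
  x = λ² - 10 - 4 = 64 - 14 ≡ 16; y = λ·(10 - 16) - 9 ≡ 11. → (16, 11)
5P: (16, 11) + (4, 12). λ = (12 - 11)/(4 - 16) ≡ 1/5 mod 17. 5⁻¹ ≡ 7 (mod 17) since 5·7 = 35 ≡ 1, so λ ≡ 7.
  x = λ² - 16 - 4 = 49 - 20 ≡ 12; y = λ·(16 - 12) - 11 ≡ 0. → (12, 0)
6P: (12, 0) + (4, 12). λ = (12 - 0)/(4 - 12) ≡ 12/9 mod 17. 9⁻¹ ≡ 2 (mod 17) since 9·2 = 18 ≡ 1, so λ ≡ 7.
  x = λ² - 12 - 4 = 49 - 16 ≡ 16; y = λ·(12 - 16) - 0 ≡ 6. → (16, 6)
7P: (16, 6) + (4, 12). λ = (12 - 6)/(4 - 16) ≡ 6/5 mod 17. 5⁻¹ ≡ 7 (mod 17) since 5·7 = 35 ≡ 1, so λ ≡ 8.
  x = λ² - 16 - 4 = 64 - 20 ≡ 10; y = λ·(16 - 10) - 6 ≡ 8. → (10, 8)
8P: (10, 8) + (4, 12). λ = (12 - 8)/(4 - 10) ≡ 4/11 mod 17. 11⁻¹ ≡ 14 (mod 17), so λ ≡ 5.
  x = λ² - 10 - 4 = 25 - 14 ≡ 11; y = λ·(10 - 11) - 8 ≡ 4. → (11, 4)
9P: (11, 4) + (4, 12). λ = (12 - 4)/(4 - 11) ≡ 8/10 mod 17. 10⁻¹ ≡ 12 (mod 17), so λ ≡ 11.
  x = λ² - 11 - 4 = 121 - 15 ≡ 4; y = λ·(11 - 4) - 4 ≡ 5. → (4, 5)
10P: (4, 5) + (4, 12): same x and y₁ ≡ -y₂, so the sum is O.
10P = O, so the order is 10.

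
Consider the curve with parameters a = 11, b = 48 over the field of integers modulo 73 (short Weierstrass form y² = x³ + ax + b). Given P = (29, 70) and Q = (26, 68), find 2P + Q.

First 2P:
Repeated addition: build up to 2P.
2P: tangent at (29, 70): λ = (3·29² + 11)/(2·70) ≡ 52/67. 67⁻¹ ≡ 12 (mod 73), so λ ≡ 52·12 ≡ 40.
  x = λ² - 29 - 29 = 1600 - 58 ≡ 9; y = λ·(29 - 9) - 70 ≡ 0. → (9, 0)
2P = (9, 0).
Finally 2P + Q:
(9, 0) + (26, 68). λ = (68 - 0)/(26 - 9) ≡ 68/17 mod 73. 17⁻¹ ≡ 43 (mod 73), so λ ≡ 4.
  x = λ² - 9 - 26 = 16 - 35 ≡ 54; y = λ·(9 - 54) - 0 ≡ 39. → (54, 39)

(54, 39)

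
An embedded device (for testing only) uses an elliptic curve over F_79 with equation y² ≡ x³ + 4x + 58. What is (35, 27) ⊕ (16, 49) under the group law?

(35, 27) + (16, 49). λ = (49 - 27)/(16 - 35) ≡ 22/60 mod 79. 60⁻¹ ≡ 54 (mod 79) since 60·54 = 3240 ≡ 1, so λ ≡ 3.
  x = λ² - 35 - 16 = 9 - 51 ≡ 37; y = λ·(35 - 37) - 27 ≡ 46. → (37, 46)

(37, 46)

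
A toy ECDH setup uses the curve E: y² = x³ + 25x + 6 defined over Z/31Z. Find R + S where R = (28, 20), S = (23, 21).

(28, 20) + (23, 21). λ = (21 - 20)/(23 - 28) ≡ 1/26 mod 31. 26⁻¹ ≡ 6 (mod 31), so λ ≡ 6.
  x = λ² - 28 - 23 = 36 - 51 ≡ 16; y = λ·(28 - 16) - 20 ≡ 21. → (16, 21)

(16, 21)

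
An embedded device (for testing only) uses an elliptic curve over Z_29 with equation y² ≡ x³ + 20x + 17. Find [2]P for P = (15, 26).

tangent at (15, 26): λ = (3·15² + 20)/(2·26) ≡ 28/23. 23⁻¹ ≡ 24 (mod 29), so λ ≡ 28·24 ≡ 5.
  x = λ² - 15 - 15 = 25 - 30 ≡ 24; y = λ·(15 - 24) - 26 ≡ 16. → (24, 16)

(24, 16)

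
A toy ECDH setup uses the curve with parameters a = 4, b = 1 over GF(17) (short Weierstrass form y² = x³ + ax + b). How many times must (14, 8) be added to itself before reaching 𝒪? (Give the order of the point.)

2P: tangent at (14, 8): λ = (3·14² + 4)/(2·8) ≡ 14/16. 16⁻¹ ≡ 16 (mod 17), so λ ≡ 14·16 ≡ 3.
  x = λ² - 14 - 14 = 9 - 28 ≡ 15; y = λ·(14 - 15) - 8 ≡ 6. → (15, 6)
3P: (15, 6) + (14, 8). λ = (8 - 6)/(14 - 15) ≡ 2/16 mod 17. 16⁻¹ ≡ 16 (mod 17), so λ ≡ 15.
  x = λ² - 15 - 14 = 225 - 29 ≡ 9; y = λ·(15 - 9) - 6 ≡ 16. → (9, 16)
4P: (9, 16) + (14, 8). λ = (8 - 16)/(14 - 9) ≡ 9/5 mod 17. 5⁻¹ ≡ 7 (mod 17) since 5·7 = 35 ≡ 1, so λ ≡ 12.
  x = λ² - 9 - 14 = 144 - 23 ≡ 2; y = λ·(9 - 2) - 16 ≡ 0. → (2, 0)
5P: (2, 0) + (14, 8). λ = (8 - 0)/(14 - 2) ≡ 8/12 mod 17. 12⁻¹ ≡ 10 (mod 17) since 12·10 = 120 ≡ 1, so λ ≡ 12.
  x = λ² - 2 - 14 = 144 - 16 ≡ 9; y = λ·(2 - 9) - 0 ≡ 1. → (9, 1)
6P: (9, 1) + (14, 8). λ = (8 - 1)/(14 - 9) ≡ 7/5 mod 17. 5⁻¹ ≡ 7 (mod 17), so λ ≡ 15.
  x = λ² - 9 - 14 = 225 - 23 ≡ 15; y = λ·(9 - 15) - 1 ≡ 11. → (15, 11)
7P: (15, 11) + (14, 8). λ = (8 - 11)/(14 - 15) ≡ 14/16 mod 17. 16⁻¹ ≡ 16 (mod 17), so λ ≡ 3.
  x = λ² - 15 - 14 = 9 - 29 ≡ 14; y = λ·(15 - 14) - 11 ≡ 9. → (14, 9)
8P: (14, 9) + (14, 8): same x and y₁ ≡ -y₂, so the sum is 𝒪.
8P = 𝒪, so the order is 8.

8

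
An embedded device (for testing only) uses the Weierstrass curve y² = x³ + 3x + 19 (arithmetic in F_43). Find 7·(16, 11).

(1, 25)

Write Q = (16, 11).
Double-and-add on 7 = (111)₂. Start with Q = (16, 11) for the leading 1-bit.
double: tangent at (16, 11): λ = (3·16² + 3)/(2·11) ≡ 40/22. 22⁻¹ ≡ 2 (mod 43) since 22·2 = 44 ≡ 1, so λ ≡ 40·2 ≡ 37.
  x = λ² - 16 - 16 = 1369 - 32 ≡ 4; y = λ·(16 - 4) - 11 ≡ 3. → (4, 3)
add Q: (4, 3) + (16, 11). λ = (11 - 3)/(16 - 4) ≡ 8/12 mod 43. 12⁻¹ ≡ 18 (mod 43), so λ ≡ 15.
  x = λ² - 4 - 16 = 225 - 20 ≡ 33; y = λ·(4 - 33) - 3 ≡ 35. → (33, 35)
double: tangent at (33, 35): λ = (3·33² + 3)/(2·35) ≡ 2/27. 27⁻¹ ≡ 8 (mod 43), so λ ≡ 2·8 ≡ 16.
  x = λ² - 33 - 33 = 256 - 66 ≡ 18; y = λ·(33 - 18) - 35 ≡ 33. → (18, 33)
add Q: (18, 33) + (16, 11). λ = (11 - 33)/(16 - 18) ≡ 21/41 mod 43. 41⁻¹ ≡ 21 (mod 43), so λ ≡ 11.
  x = λ² - 18 - 16 = 121 - 34 ≡ 1; y = λ·(18 - 1) - 33 ≡ 25. → (1, 25)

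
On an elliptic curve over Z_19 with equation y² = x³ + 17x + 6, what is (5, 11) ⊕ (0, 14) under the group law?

(5, 11) + (0, 14). λ = (14 - 11)/(0 - 5) ≡ 3/14 mod 19. 14⁻¹ ≡ 15 (mod 19), so λ ≡ 7.
  x = λ² - 5 - 0 = 49 - 5 ≡ 6; y = λ·(5 - 6) - 11 ≡ 1. → (6, 1)

(6, 1)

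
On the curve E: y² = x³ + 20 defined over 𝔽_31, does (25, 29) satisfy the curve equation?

y² = 29² ≡ 4; x³ + 0x + 20 = 15645 ≡ 21 (mod 31). 4 ≠ 21.

no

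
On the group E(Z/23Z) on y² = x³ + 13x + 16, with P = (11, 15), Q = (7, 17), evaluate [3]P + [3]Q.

First 3P:
Repeated addition: build up to 3P.
2P: tangent at (11, 15): λ = (3·11² + 13)/(2·15) ≡ 8/7. 7⁻¹ ≡ 10 (mod 23) since 7·10 = 70 ≡ 1, so λ ≡ 8·10 ≡ 11.
  x = λ² - 11 - 11 = 121 - 22 ≡ 7; y = λ·(11 - 7) - 15 ≡ 6. → (7, 6)
3P: (7, 6) + (11, 15). λ = (15 - 6)/(11 - 7) ≡ 9/4 mod 23. 4⁻¹ ≡ 6 (mod 23) since 4·6 = 24 ≡ 1, so λ ≡ 8.
  x = λ² - 7 - 11 = 64 - 18 ≡ 0; y = λ·(7 - 0) - 6 ≡ 4. → (0, 4)
3P = (0, 4).
Next 3Q:
Repeated addition: build up to 3Q.
2Q: tangent at (7, 17): λ = (3·7² + 13)/(2·17) ≡ 22/11. 11⁻¹ ≡ 21 (mod 23) since 11·21 = 231 ≡ 1, so λ ≡ 22·21 ≡ 2.
  x = λ² - 7 - 7 = 4 - 14 ≡ 13; y = λ·(7 - 13) - 17 ≡ 17. → (13, 17)
3Q: (13, 17) + (7, 17). λ = (17 - 17)/(7 - 13) ≡ 0/17 mod 23. 17⁻¹ ≡ 19 (mod 23), so λ ≡ 0.
  x = λ² - 13 - 7 = 0 - 20 ≡ 3; y = λ·(13 - 3) - 17 ≡ 6. → (3, 6)
3Q = (3, 6).
Finally 3P + 3Q:
(0, 4) + (3, 6). λ = (6 - 4)/(3 - 0) ≡ 2/3 mod 23. 3⁻¹ ≡ 8 (mod 23), so λ ≡ 16.
  x = λ² - 0 - 3 = 256 - 3 ≡ 0; y = λ·(0 - 0) - 4 ≡ 19. → (0, 19)

(0, 19)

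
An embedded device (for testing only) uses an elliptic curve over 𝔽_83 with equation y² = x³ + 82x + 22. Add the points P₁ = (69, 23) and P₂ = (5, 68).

(13, 31)

(69, 23) + (5, 68). λ = (68 - 23)/(5 - 69) ≡ 45/19 mod 83. 19⁻¹ ≡ 35 (mod 83), so λ ≡ 81.
  x = λ² - 69 - 5 = 6561 - 74 ≡ 13; y = λ·(69 - 13) - 23 ≡ 31. → (13, 31)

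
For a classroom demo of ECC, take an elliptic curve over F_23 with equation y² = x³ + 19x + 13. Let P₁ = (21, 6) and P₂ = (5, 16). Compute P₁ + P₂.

(15, 19)

(21, 6) + (5, 16). λ = (16 - 6)/(5 - 21) ≡ 10/7 mod 23. 7⁻¹ ≡ 10 (mod 23) since 7·10 = 70 ≡ 1, so λ ≡ 8.
  x = λ² - 21 - 5 = 64 - 26 ≡ 15; y = λ·(21 - 15) - 6 ≡ 19. → (15, 19)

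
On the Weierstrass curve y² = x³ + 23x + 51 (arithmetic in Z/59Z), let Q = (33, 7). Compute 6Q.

Double-and-add on 6 = (110)₂. Start with Q = (33, 7) for the leading 1-bit.
double: tangent at (33, 7): λ = (3·33² + 23)/(2·7) ≡ 45/14. 14⁻¹ ≡ 38 (mod 59), so λ ≡ 45·38 ≡ 58.
  x = λ² - 33 - 33 = 3364 - 66 ≡ 53; y = λ·(33 - 53) - 7 ≡ 13. → (53, 13)
add Q: (53, 13) + (33, 7). λ = (7 - 13)/(33 - 53) ≡ 53/39 mod 59. 39⁻¹ ≡ 56 (mod 59), so λ ≡ 18.
  x = λ² - 53 - 33 = 324 - 86 ≡ 2; y = λ·(53 - 2) - 13 ≡ 20. → (2, 20)
double: tangent at (2, 20): λ = (3·2² + 23)/(2·20) ≡ 35/40. 40⁻¹ ≡ 31 (mod 59) since 40·31 = 1240 ≡ 1, so λ ≡ 35·31 ≡ 23.
  x = λ² - 2 - 2 = 529 - 4 ≡ 53; y = λ·(2 - 53) - 20 ≡ 46. → (53, 46)

(53, 46)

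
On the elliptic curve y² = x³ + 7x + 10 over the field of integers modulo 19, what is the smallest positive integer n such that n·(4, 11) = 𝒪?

7

2P: tangent at (4, 11): λ = (3·4² + 7)/(2·11) ≡ 17/3. 3⁻¹ ≡ 13 (mod 19), so λ ≡ 17·13 ≡ 12.
  x = λ² - 4 - 4 = 144 - 8 ≡ 3; y = λ·(4 - 3) - 11 ≡ 1. → (3, 1)
3P: (3, 1) + (4, 11). λ = (11 - 1)/(4 - 3) ≡ 10/1 mod 19. 1⁻¹ ≡ 1 (mod 19), so λ ≡ 10.
  x = λ² - 3 - 4 = 100 - 7 ≡ 17; y = λ·(3 - 17) - 1 ≡ 11. → (17, 11)
4P: (17, 11) + (4, 11). λ = (11 - 11)/(4 - 17) ≡ 0/6 mod 19. 6⁻¹ ≡ 16 (mod 19) since 6·16 = 96 ≡ 1, so λ ≡ 0.
  x = λ² - 17 - 4 = 0 - 21 ≡ 17; y = λ·(17 - 17) - 11 ≡ 8. → (17, 8)
5P: (17, 8) + (4, 11). λ = (11 - 8)/(4 - 17) ≡ 3/6 mod 19. 6⁻¹ ≡ 16 (mod 19), so λ ≡ 10.
  x = λ² - 17 - 4 = 100 - 21 ≡ 3; y = λ·(17 - 3) - 8 ≡ 18. → (3, 18)
6P: (3, 18) + (4, 11). λ = (11 - 18)/(4 - 3) ≡ 12/1 mod 19. 1⁻¹ ≡ 1 (mod 19), so λ ≡ 12.
  x = λ² - 3 - 4 = 144 - 7 ≡ 4; y = λ·(3 - 4) - 18 ≡ 8. → (4, 8)
7P: (4, 8) + (4, 11): same x and y₁ ≡ -y₂, so the sum is 𝒪.
7P = 𝒪, so the order is 7.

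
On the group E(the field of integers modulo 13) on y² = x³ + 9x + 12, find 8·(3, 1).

(2, 8)

Write Q = (3, 1).
Repeated addition: build up to 8Q.
2Q: tangent at (3, 1): λ = (3·3² + 9)/(2·1) ≡ 10/2. 2⁻¹ ≡ 7 (mod 13), so λ ≡ 10·7 ≡ 5.
  x = λ² - 3 - 3 = 25 - 6 ≡ 6; y = λ·(3 - 6) - 1 ≡ 10. → (6, 10)
3Q: (6, 10) + (3, 1). λ = (1 - 10)/(3 - 6) ≡ 4/10 mod 13. 10⁻¹ ≡ 4 (mod 13) since 10·4 = 40 ≡ 1, so λ ≡ 3.
  x = λ² - 6 - 3 = 9 - 9 ≡ 0; y = λ·(6 - 0) - 10 ≡ 8. → (0, 8)
4Q: (0, 8) + (3, 1). λ = (1 - 8)/(3 - 0) ≡ 6/3 mod 13. 3⁻¹ ≡ 9 (mod 13), so λ ≡ 2.
  x = λ² - 0 - 3 = 4 - 3 ≡ 1; y = λ·(0 - 1) - 8 ≡ 3. → (1, 3)
5Q: (1, 3) + (3, 1). λ = (1 - 3)/(3 - 1) ≡ 11/2 mod 13. 2⁻¹ ≡ 7 (mod 13) since 2·7 = 14 ≡ 1, so λ ≡ 12.
  x = λ² - 1 - 3 = 144 - 4 ≡ 10; y = λ·(1 - 10) - 3 ≡ 6. → (10, 6)
6Q: (10, 6) + (3, 1). λ = (1 - 6)/(3 - 10) ≡ 8/6 mod 13. 6⁻¹ ≡ 11 (mod 13) since 6·11 = 66 ≡ 1, so λ ≡ 10.
  x = λ² - 10 - 3 = 100 - 13 ≡ 9; y = λ·(10 - 9) - 6 ≡ 4. → (9, 4)
7Q: (9, 4) + (3, 1). λ = (1 - 4)/(3 - 9) ≡ 10/7 mod 13. 7⁻¹ ≡ 2 (mod 13) since 7·2 = 14 ≡ 1, so λ ≡ 7.
  x = λ² - 9 - 3 = 49 - 12 ≡ 11; y = λ·(9 - 11) - 4 ≡ 8. → (11, 8)
8Q: (11, 8) + (3, 1). λ = (1 - 8)/(3 - 11) ≡ 6/5 mod 13. 5⁻¹ ≡ 8 (mod 13) since 5·8 = 40 ≡ 1, so λ ≡ 9.
  x = λ² - 11 - 3 = 81 - 14 ≡ 2; y = λ·(11 - 2) - 8 ≡ 8. → (2, 8)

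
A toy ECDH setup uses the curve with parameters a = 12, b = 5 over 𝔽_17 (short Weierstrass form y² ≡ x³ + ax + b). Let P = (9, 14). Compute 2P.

tangent at (9, 14): λ = (3·9² + 12)/(2·14) ≡ 0/11. 11⁻¹ ≡ 14 (mod 17) since 11·14 = 154 ≡ 1, so λ ≡ 0·14 ≡ 0.
  x = λ² - 9 - 9 = 0 - 18 ≡ 16; y = λ·(9 - 16) - 14 ≡ 3. → (16, 3)

(16, 3)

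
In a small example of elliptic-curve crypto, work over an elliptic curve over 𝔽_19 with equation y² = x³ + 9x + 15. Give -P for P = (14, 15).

-(14, 15) = (14, -15 mod 19) = (14, 4).

(14, 4)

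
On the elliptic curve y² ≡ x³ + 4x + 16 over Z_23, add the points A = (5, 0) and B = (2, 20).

(5, 0) + (2, 20). λ = (20 - 0)/(2 - 5) ≡ 20/20 mod 23. 20⁻¹ ≡ 15 (mod 23) since 20·15 = 300 ≡ 1, so λ ≡ 1.
  x = λ² - 5 - 2 = 1 - 7 ≡ 17; y = λ·(5 - 17) - 0 ≡ 11. → (17, 11)

(17, 11)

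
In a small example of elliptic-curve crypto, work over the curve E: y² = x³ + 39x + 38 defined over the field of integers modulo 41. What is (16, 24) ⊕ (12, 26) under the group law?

(16, 24) + (12, 26). λ = (26 - 24)/(12 - 16) ≡ 2/37 mod 41. 37⁻¹ ≡ 10 (mod 41) since 37·10 = 370 ≡ 1, so λ ≡ 20.
  x = λ² - 16 - 12 = 400 - 28 ≡ 3; y = λ·(16 - 3) - 24 ≡ 31. → (3, 31)

(3, 31)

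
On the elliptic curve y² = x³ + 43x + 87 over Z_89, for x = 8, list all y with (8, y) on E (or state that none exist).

x³ + 43x + 87 = 943 ≡ 53 (mod 89).
Square roots of 53 mod 89: 26 and 63 (since 26² = 676 ≡ 53).

26, 63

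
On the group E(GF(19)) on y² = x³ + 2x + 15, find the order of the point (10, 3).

2P: tangent at (10, 3): λ = (3·10² + 2)/(2·3) ≡ 17/6. 6⁻¹ ≡ 16 (mod 19) since 6·16 = 96 ≡ 1, so λ ≡ 17·16 ≡ 6.
  x = λ² - 10 - 10 = 36 - 20 ≡ 16; y = λ·(10 - 16) - 3 ≡ 18. → (16, 18)
3P: (16, 18) + (10, 3). λ = (3 - 18)/(10 - 16) ≡ 4/13 mod 19. 13⁻¹ ≡ 3 (mod 19) since 13·3 = 39 ≡ 1, so λ ≡ 12.
  x = λ² - 16 - 10 = 144 - 26 ≡ 4; y = λ·(16 - 4) - 18 ≡ 12. → (4, 12)
4P: (4, 12) + (10, 3). λ = (3 - 12)/(10 - 4) ≡ 10/6 mod 19. 6⁻¹ ≡ 16 (mod 19), so λ ≡ 8.
  x = λ² - 4 - 10 = 64 - 14 ≡ 12; y = λ·(4 - 12) - 12 ≡ 0. → (12, 0)
5P: (12, 0) + (10, 3). λ = (3 - 0)/(10 - 12) ≡ 3/17 mod 19. 17⁻¹ ≡ 9 (mod 19) since 17·9 = 153 ≡ 1, so λ ≡ 8.
  x = λ² - 12 - 10 = 64 - 22 ≡ 4; y = λ·(12 - 4) - 0 ≡ 7. → (4, 7)
6P: (4, 7) + (10, 3). λ = (3 - 7)/(10 - 4) ≡ 15/6 mod 19. 6⁻¹ ≡ 16 (mod 19) since 6·16 = 96 ≡ 1, so λ ≡ 12.
  x = λ² - 4 - 10 = 144 - 14 ≡ 16; y = λ·(4 - 16) - 7 ≡ 1. → (16, 1)
7P: (16, 1) + (10, 3). λ = (3 - 1)/(10 - 16) ≡ 2/13 mod 19. 13⁻¹ ≡ 3 (mod 19) since 13·3 = 39 ≡ 1, so λ ≡ 6.
  x = λ² - 16 - 10 = 36 - 26 ≡ 10; y = λ·(16 - 10) - 1 ≡ 16. → (10, 16)
8P: (10, 16) + (10, 3): same x and y₁ ≡ -y₂, so the sum is O.
8P = O, so the order is 8.

8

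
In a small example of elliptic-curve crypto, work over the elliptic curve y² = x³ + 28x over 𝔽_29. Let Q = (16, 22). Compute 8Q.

(6, 23)

Double-and-add on 8 = (1000)₂. Start with Q = (16, 22) for the leading 1-bit.
double: tangent at (16, 22): λ = (3·16² + 28)/(2·22) ≡ 13/15. 15⁻¹ ≡ 2 (mod 29) since 15·2 = 30 ≡ 1, so λ ≡ 13·2 ≡ 26.
  x = λ² - 16 - 16 = 676 - 32 ≡ 6; y = λ·(16 - 6) - 22 ≡ 6. → (6, 6)
double: tangent at (6, 6): λ = (3·6² + 28)/(2·6) ≡ 20/12. 12⁻¹ ≡ 17 (mod 29), so λ ≡ 20·17 ≡ 21.
  x = λ² - 6 - 6 = 441 - 12 ≡ 23; y = λ·(6 - 23) - 6 ≡ 14. → (23, 14)
double: tangent at (23, 14): λ = (3·23² + 28)/(2·14) ≡ 20/28. 28⁻¹ ≡ 28 (mod 29), so λ ≡ 20·28 ≡ 9.
  x = λ² - 23 - 23 = 81 - 46 ≡ 6; y = λ·(23 - 6) - 14 ≡ 23. → (6, 23)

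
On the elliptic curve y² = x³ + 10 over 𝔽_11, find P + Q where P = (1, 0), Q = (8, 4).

(3, 2)

(1, 0) + (8, 4). λ = (4 - 0)/(8 - 1) ≡ 4/7 mod 11. 7⁻¹ ≡ 8 (mod 11), so λ ≡ 10.
  x = λ² - 1 - 8 = 100 - 9 ≡ 3; y = λ·(1 - 3) - 0 ≡ 2. → (3, 2)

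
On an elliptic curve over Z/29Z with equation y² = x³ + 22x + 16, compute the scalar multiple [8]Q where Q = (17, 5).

Double-and-add on 8 = (1000)₂. Start with Q = (17, 5) for the leading 1-bit.
double: tangent at (17, 5): λ = (3·17² + 22)/(2·5) ≡ 19/10. 10⁻¹ ≡ 3 (mod 29), so λ ≡ 19·3 ≡ 28.
  x = λ² - 17 - 17 = 784 - 34 ≡ 25; y = λ·(17 - 25) - 5 ≡ 3. → (25, 3)
double: tangent at (25, 3): λ = (3·25² + 22)/(2·3) ≡ 12/6. 6⁻¹ ≡ 5 (mod 29) since 6·5 = 30 ≡ 1, so λ ≡ 12·5 ≡ 2.
  x = λ² - 25 - 25 = 4 - 50 ≡ 12; y = λ·(25 - 12) - 3 ≡ 23. → (12, 23)
double: tangent at (12, 23): λ = (3·12² + 22)/(2·23) ≡ 19/17. 17⁻¹ ≡ 12 (mod 29), so λ ≡ 19·12 ≡ 25.
  x = λ² - 12 - 12 = 625 - 24 ≡ 21; y = λ·(12 - 21) - 23 ≡ 13. → (21, 13)

(21, 13)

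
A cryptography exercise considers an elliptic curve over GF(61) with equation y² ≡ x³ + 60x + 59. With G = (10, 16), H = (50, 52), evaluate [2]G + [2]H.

First 2G:
Repeated addition: build up to 2G.
2G: tangent at (10, 16): λ = (3·10² + 60)/(2·16) ≡ 55/32. 32⁻¹ ≡ 21 (mod 61) since 32·21 = 672 ≡ 1, so λ ≡ 55·21 ≡ 57.
  x = λ² - 10 - 10 = 3249 - 20 ≡ 57; y = λ·(10 - 57) - 16 ≡ 50. → (57, 50)
2G = (57, 50).
Next 2H:
Repeated addition: build up to 2H.
2H: tangent at (50, 52): λ = (3·50² + 60)/(2·52) ≡ 57/43. 43⁻¹ ≡ 44 (mod 61), so λ ≡ 57·44 ≡ 7.
  x = λ² - 50 - 50 = 49 - 100 ≡ 10; y = λ·(50 - 10) - 52 ≡ 45. → (10, 45)
2H = (10, 45).
Finally 2G + 2H:
(57, 50) + (10, 45). λ = (45 - 50)/(10 - 57) ≡ 56/14 mod 61. 14⁻¹ ≡ 48 (mod 61), so λ ≡ 4.
  x = λ² - 57 - 10 = 16 - 67 ≡ 10; y = λ·(57 - 10) - 50 ≡ 16. → (10, 16)

(10, 16)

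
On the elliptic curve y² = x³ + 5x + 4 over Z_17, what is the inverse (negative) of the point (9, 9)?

(9, 8)

-(9, 9) = (9, -9 mod 17) = (9, 8).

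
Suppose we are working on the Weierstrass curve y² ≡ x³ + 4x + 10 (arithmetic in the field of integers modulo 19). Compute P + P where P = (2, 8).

tangent at (2, 8): λ = (3·2² + 4)/(2·8) ≡ 16/16. 16⁻¹ ≡ 6 (mod 19) since 16·6 = 96 ≡ 1, so λ ≡ 16·6 ≡ 1.
  x = λ² - 2 - 2 = 1 - 4 ≡ 16; y = λ·(2 - 16) - 8 ≡ 16. → (16, 16)

(16, 16)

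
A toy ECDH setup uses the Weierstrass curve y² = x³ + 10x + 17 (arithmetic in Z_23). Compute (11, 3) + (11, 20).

O

The two points share x = 11 and their y-coordinates satisfy 3 + 20 ≡ 0 (mod 23), so they are inverses. Their sum is ∞.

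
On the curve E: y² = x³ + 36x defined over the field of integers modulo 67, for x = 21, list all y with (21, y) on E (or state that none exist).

x³ + 36x + 0 = 10017 ≡ 34 (mod 67).
34 is a non-residue mod 67; no y exists.

none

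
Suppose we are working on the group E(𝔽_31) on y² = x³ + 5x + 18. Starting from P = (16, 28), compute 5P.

Repeated addition: build up to 5P.
2P: tangent at (16, 28): λ = (3·16² + 5)/(2·28) ≡ 29/25. 25⁻¹ ≡ 5 (mod 31) since 25·5 = 125 ≡ 1, so λ ≡ 29·5 ≡ 21.
  x = λ² - 16 - 16 = 441 - 32 ≡ 6; y = λ·(16 - 6) - 28 ≡ 27. → (6, 27)
3P: (6, 27) + (16, 28). λ = (28 - 27)/(16 - 6) ≡ 1/10 mod 31. 10⁻¹ ≡ 28 (mod 31) since 10·28 = 280 ≡ 1, so λ ≡ 28.
  x = λ² - 6 - 16 = 784 - 22 ≡ 18; y = λ·(6 - 18) - 27 ≡ 9. → (18, 9)
4P: (18, 9) + (16, 28). λ = (28 - 9)/(16 - 18) ≡ 19/29 mod 31. 29⁻¹ ≡ 15 (mod 31) since 29·15 = 435 ≡ 1, so λ ≡ 6.
  x = λ² - 18 - 16 = 36 - 34 ≡ 2; y = λ·(18 - 2) - 9 ≡ 25. → (2, 25)
5P: (2, 25) + (16, 28). λ = (28 - 25)/(16 - 2) ≡ 3/14 mod 31. 14⁻¹ ≡ 20 (mod 31), so λ ≡ 29.
  x = λ² - 2 - 16 = 841 - 18 ≡ 17; y = λ·(2 - 17) - 25 ≡ 5. → (17, 5)

(17, 5)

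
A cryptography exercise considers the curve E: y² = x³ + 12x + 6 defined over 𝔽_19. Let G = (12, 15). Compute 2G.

tangent at (12, 15): λ = (3·12² + 12)/(2·15) ≡ 7/11. 11⁻¹ ≡ 7 (mod 19) since 11·7 = 77 ≡ 1, so λ ≡ 7·7 ≡ 11.
  x = λ² - 12 - 12 = 121 - 24 ≡ 2; y = λ·(12 - 2) - 15 ≡ 0. → (2, 0)

(2, 0)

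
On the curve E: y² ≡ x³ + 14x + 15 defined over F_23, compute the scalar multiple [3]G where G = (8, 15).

(12, 18)

Repeated addition: build up to 3G.
2G: tangent at (8, 15): λ = (3·8² + 14)/(2·15) ≡ 22/7. 7⁻¹ ≡ 10 (mod 23) since 7·10 = 70 ≡ 1, so λ ≡ 22·10 ≡ 13.
  x = λ² - 8 - 8 = 169 - 16 ≡ 15; y = λ·(8 - 15) - 15 ≡ 9. → (15, 9)
3G: (15, 9) + (8, 15). λ = (15 - 9)/(8 - 15) ≡ 6/16 mod 23. 16⁻¹ ≡ 13 (mod 23) since 16·13 = 208 ≡ 1, so λ ≡ 9.
  x = λ² - 15 - 8 = 81 - 23 ≡ 12; y = λ·(15 - 12) - 9 ≡ 18. → (12, 18)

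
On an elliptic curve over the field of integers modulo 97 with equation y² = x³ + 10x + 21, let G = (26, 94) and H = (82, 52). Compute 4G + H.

First 4G:
Double-and-add on 4 = (100)₂. Start with G = (26, 94) for the leading 1-bit.
double: tangent at (26, 94): λ = (3·26² + 10)/(2·94) ≡ 1/91. 91⁻¹ ≡ 16 (mod 97) since 91·16 = 1456 ≡ 1, so λ ≡ 1·16 ≡ 16.
  x = λ² - 26 - 26 = 256 - 52 ≡ 10; y = λ·(26 - 10) - 94 ≡ 65. → (10, 65)
double: tangent at (10, 65): λ = (3·10² + 10)/(2·65) ≡ 19/33. 33⁻¹ ≡ 50 (mod 97) since 33·50 = 1650 ≡ 1, so λ ≡ 19·50 ≡ 77.
  x = λ² - 10 - 10 = 5929 - 20 ≡ 89; y = λ·(10 - 89) - 65 ≡ 60. → (89, 60)
4G = (89, 60).
Finally 4G + H:
(89, 60) + (82, 52). λ = (52 - 60)/(82 - 89) ≡ 89/90 mod 97. 90⁻¹ ≡ 83 (mod 97) since 90·83 = 7470 ≡ 1, so λ ≡ 15.
  x = λ² - 89 - 82 = 225 - 171 ≡ 54; y = λ·(89 - 54) - 60 ≡ 77. → (54, 77)

(54, 77)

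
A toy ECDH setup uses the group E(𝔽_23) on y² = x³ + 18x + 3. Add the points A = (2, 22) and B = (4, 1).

(2, 22) + (4, 1). λ = (1 - 22)/(4 - 2) ≡ 2/2 mod 23. 2⁻¹ ≡ 12 (mod 23), so λ ≡ 1.
  x = λ² - 2 - 4 = 1 - 6 ≡ 18; y = λ·(2 - 18) - 22 ≡ 8. → (18, 8)

(18, 8)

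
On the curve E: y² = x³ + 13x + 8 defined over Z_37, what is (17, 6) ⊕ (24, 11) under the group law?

(32, 15)

(17, 6) + (24, 11). λ = (11 - 6)/(24 - 17) ≡ 5/7 mod 37. 7⁻¹ ≡ 16 (mod 37), so λ ≡ 6.
  x = λ² - 17 - 24 = 36 - 41 ≡ 32; y = λ·(17 - 32) - 6 ≡ 15. → (32, 15)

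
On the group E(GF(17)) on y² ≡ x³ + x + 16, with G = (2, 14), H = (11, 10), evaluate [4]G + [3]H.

(11, 10)

First 4G:
Double-and-add on 4 = (100)₂. Start with G = (2, 14) for the leading 1-bit.
double: tangent at (2, 14): λ = (3·2² + 1)/(2·14) ≡ 13/11. 11⁻¹ ≡ 14 (mod 17) since 11·14 = 154 ≡ 1, so λ ≡ 13·14 ≡ 12.
  x = λ² - 2 - 2 = 144 - 4 ≡ 4; y = λ·(2 - 4) - 14 ≡ 13. → (4, 13)
double: tangent at (4, 13): λ = (3·4² + 1)/(2·13) ≡ 15/9. 9⁻¹ ≡ 2 (mod 17) since 9·2 = 18 ≡ 1, so λ ≡ 15·2 ≡ 13.
  x = λ² - 4 - 4 = 169 - 8 ≡ 8; y = λ·(4 - 8) - 13 ≡ 3. → (8, 3)
4G = (8, 3).
Next 3H:
Repeated addition: build up to 3H.
2H: tangent at (11, 10): λ = (3·11² + 1)/(2·10) ≡ 7/3. 3⁻¹ ≡ 6 (mod 17), so λ ≡ 7·6 ≡ 8.
  x = λ² - 11 - 11 = 64 - 22 ≡ 8; y = λ·(11 - 8) - 10 ≡ 14. → (8, 14)
3H: (8, 14) + (11, 10). λ = (10 - 14)/(11 - 8) ≡ 13/3 mod 17. 3⁻¹ ≡ 6 (mod 17), so λ ≡ 10.
  x = λ² - 8 - 11 = 100 - 19 ≡ 13; y = λ·(8 - 13) - 14 ≡ 4. → (13, 4)
3H = (13, 4).
Finally 4G + 3H:
(8, 3) + (13, 4). λ = (4 - 3)/(13 - 8) ≡ 1/5 mod 17. 5⁻¹ ≡ 7 (mod 17) since 5·7 = 35 ≡ 1, so λ ≡ 7.
  x = λ² - 8 - 13 = 49 - 21 ≡ 11; y = λ·(8 - 11) - 3 ≡ 10. → (11, 10)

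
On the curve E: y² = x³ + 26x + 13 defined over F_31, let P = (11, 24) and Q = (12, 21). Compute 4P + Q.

First 4P:
Double-and-add on 4 = (100)₂. Start with P = (11, 24) for the leading 1-bit.
double: tangent at (11, 24): λ = (3·11² + 26)/(2·24) ≡ 17/17. 17⁻¹ ≡ 11 (mod 31) since 17·11 = 187 ≡ 1, so λ ≡ 17·11 ≡ 1.
  x = λ² - 11 - 11 = 1 - 22 ≡ 10; y = λ·(11 - 10) - 24 ≡ 8. → (10, 8)
double: tangent at (10, 8): λ = (3·10² + 26)/(2·8) ≡ 16/16. 16⁻¹ ≡ 2 (mod 31), so λ ≡ 16·2 ≡ 1.
  x = λ² - 10 - 10 = 1 - 20 ≡ 12; y = λ·(10 - 12) - 8 ≡ 21. → (12, 21)
4P = (12, 21).
Finally 4P + Q:
tangent at (12, 21): λ = (3·12² + 26)/(2·21) ≡ 24/11. 11⁻¹ ≡ 17 (mod 31), so λ ≡ 24·17 ≡ 5.
  x = λ² - 12 - 12 = 25 - 24 ≡ 1; y = λ·(12 - 1) - 21 ≡ 3. → (1, 3)

(1, 3)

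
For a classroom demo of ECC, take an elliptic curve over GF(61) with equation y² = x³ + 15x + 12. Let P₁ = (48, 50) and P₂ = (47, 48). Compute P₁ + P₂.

(48, 50) + (47, 48). λ = (48 - 50)/(47 - 48) ≡ 59/60 mod 61. 60⁻¹ ≡ 60 (mod 61), so λ ≡ 2.
  x = λ² - 48 - 47 = 4 - 95 ≡ 31; y = λ·(48 - 31) - 50 ≡ 45. → (31, 45)

(31, 45)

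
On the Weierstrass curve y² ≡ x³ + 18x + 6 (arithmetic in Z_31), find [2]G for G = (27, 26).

tangent at (27, 26): λ = (3·27² + 18)/(2·26) ≡ 4/21. 21⁻¹ ≡ 3 (mod 31) since 21·3 = 63 ≡ 1, so λ ≡ 4·3 ≡ 12.
  x = λ² - 27 - 27 = 144 - 54 ≡ 28; y = λ·(27 - 28) - 26 ≡ 24. → (28, 24)

(28, 24)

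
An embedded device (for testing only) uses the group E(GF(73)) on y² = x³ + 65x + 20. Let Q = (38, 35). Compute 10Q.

(57, 33)

Repeated addition: build up to 10Q.
2Q: tangent at (38, 35): λ = (3·38² + 65)/(2·35) ≡ 17/70. 70⁻¹ ≡ 24 (mod 73), so λ ≡ 17·24 ≡ 43.
  x = λ² - 38 - 38 = 1849 - 76 ≡ 21; y = λ·(38 - 21) - 35 ≡ 39. → (21, 39)
3Q: (21, 39) + (38, 35). λ = (35 - 39)/(38 - 21) ≡ 69/17 mod 73. 17⁻¹ ≡ 43 (mod 73), so λ ≡ 47.
  x = λ² - 21 - 38 = 2209 - 59 ≡ 33; y = λ·(21 - 33) - 39 ≡ 54. → (33, 54)
4Q: (33, 54) + (38, 35). λ = (35 - 54)/(38 - 33) ≡ 54/5 mod 73. 5⁻¹ ≡ 44 (mod 73), so λ ≡ 40.
  x = λ² - 33 - 38 = 1600 - 71 ≡ 69; y = λ·(33 - 69) - 54 ≡ 39. → (69, 39)
5Q: (69, 39) + (38, 35). λ = (35 - 39)/(38 - 69) ≡ 69/42 mod 73. 42⁻¹ ≡ 40 (mod 73) since 42·40 = 1680 ≡ 1, so λ ≡ 59.
  x = λ² - 69 - 38 = 3481 - 107 ≡ 16; y = λ·(69 - 16) - 39 ≡ 22. → (16, 22)
6Q: (16, 22) + (38, 35). λ = (35 - 22)/(38 - 16) ≡ 13/22 mod 73. 22⁻¹ ≡ 10 (mod 73), so λ ≡ 57.
  x = λ² - 16 - 38 = 3249 - 54 ≡ 56; y = λ·(16 - 56) - 22 ≡ 34. → (56, 34)
7Q: (56, 34) + (38, 35). λ = (35 - 34)/(38 - 56) ≡ 1/55 mod 73. 55⁻¹ ≡ 4 (mod 73), so λ ≡ 4.
  x = λ² - 56 - 38 = 16 - 94 ≡ 68; y = λ·(56 - 68) - 34 ≡ 64. → (68, 64)
8Q: (68, 64) + (38, 35). λ = (35 - 64)/(38 - 68) ≡ 44/43 mod 73. 43⁻¹ ≡ 17 (mod 73), so λ ≡ 18.
  x = λ² - 68 - 38 = 324 - 106 ≡ 72; y = λ·(68 - 72) - 64 ≡ 10. → (72, 10)
9Q: (72, 10) + (38, 35). λ = (35 - 10)/(38 - 72) ≡ 25/39 mod 73. 39⁻¹ ≡ 15 (mod 73), so λ ≡ 10.
  x = λ² - 72 - 38 = 100 - 110 ≡ 63; y = λ·(72 - 63) - 10 ≡ 7. → (63, 7)
10Q: (63, 7) + (38, 35). λ = (35 - 7)/(38 - 63) ≡ 28/48 mod 73. 48⁻¹ ≡ 35 (mod 73) since 48·35 = 1680 ≡ 1, so λ ≡ 31.
  x = λ² - 63 - 38 = 961 - 101 ≡ 57; y = λ·(63 - 57) - 7 ≡ 33. → (57, 33)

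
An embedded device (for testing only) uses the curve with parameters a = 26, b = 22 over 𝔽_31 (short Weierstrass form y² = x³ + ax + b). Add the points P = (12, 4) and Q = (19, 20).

(12, 4) + (19, 20). λ = (20 - 4)/(19 - 12) ≡ 16/7 mod 31. 7⁻¹ ≡ 9 (mod 31) since 7·9 = 63 ≡ 1, so λ ≡ 20.
  x = λ² - 12 - 19 = 400 - 31 ≡ 28; y = λ·(12 - 28) - 4 ≡ 17. → (28, 17)

(28, 17)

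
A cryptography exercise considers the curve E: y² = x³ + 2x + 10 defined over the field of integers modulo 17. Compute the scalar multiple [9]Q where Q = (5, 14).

O

Double-and-add on 9 = (1001)₂. Start with Q = (5, 14) for the leading 1-bit.
double: tangent at (5, 14): λ = (3·5² + 2)/(2·14) ≡ 9/11. 11⁻¹ ≡ 14 (mod 17), so λ ≡ 9·14 ≡ 7.
  x = λ² - 5 - 5 = 49 - 10 ≡ 5; y = λ·(5 - 5) - 14 ≡ 3. → (5, 3)
double: tangent at (5, 3): λ = (3·5² + 2)/(2·3) ≡ 9/6. 6⁻¹ ≡ 3 (mod 17), so λ ≡ 9·3 ≡ 10.
  x = λ² - 5 - 5 = 100 - 10 ≡ 5; y = λ·(5 - 5) - 3 ≡ 14. → (5, 14)
double: tangent at (5, 14): λ = (3·5² + 2)/(2·14) ≡ 9/11. 11⁻¹ ≡ 14 (mod 17), so λ ≡ 9·14 ≡ 7.
  x = λ² - 5 - 5 = 49 - 10 ≡ 5; y = λ·(5 - 5) - 14 ≡ 3. → (5, 3)
add Q: (5, 3) + (5, 14): same x and y₁ ≡ -y₂, so the sum is O.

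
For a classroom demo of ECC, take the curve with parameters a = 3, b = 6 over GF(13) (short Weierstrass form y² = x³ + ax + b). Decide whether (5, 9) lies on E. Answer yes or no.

y² = 9² ≡ 3; x³ + 3x + 6 = 146 ≡ 3 (mod 13). 3 = 3.

yes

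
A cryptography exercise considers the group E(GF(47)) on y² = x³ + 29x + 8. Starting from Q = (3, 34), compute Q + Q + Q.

Repeated addition: build up to 3Q.
2Q: tangent at (3, 34): λ = (3·3² + 29)/(2·34) ≡ 9/21. 21⁻¹ ≡ 9 (mod 47) since 21·9 = 189 ≡ 1, so λ ≡ 9·9 ≡ 34.
  x = λ² - 3 - 3 = 1156 - 6 ≡ 22; y = λ·(3 - 22) - 34 ≡ 25. → (22, 25)
3Q: (22, 25) + (3, 34). λ = (34 - 25)/(3 - 22) ≡ 9/28 mod 47. 28⁻¹ ≡ 42 (mod 47) since 28·42 = 1176 ≡ 1, so λ ≡ 2.
  x = λ² - 22 - 3 = 4 - 25 ≡ 26; y = λ·(22 - 26) - 25 ≡ 14. → (26, 14)

(26, 14)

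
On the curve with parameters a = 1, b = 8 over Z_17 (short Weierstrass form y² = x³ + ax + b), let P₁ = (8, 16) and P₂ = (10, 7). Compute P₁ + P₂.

(15, 7)

(8, 16) + (10, 7). λ = (7 - 16)/(10 - 8) ≡ 8/2 mod 17. 2⁻¹ ≡ 9 (mod 17) since 2·9 = 18 ≡ 1, so λ ≡ 4.
  x = λ² - 8 - 10 = 16 - 18 ≡ 15; y = λ·(8 - 15) - 16 ≡ 7. → (15, 7)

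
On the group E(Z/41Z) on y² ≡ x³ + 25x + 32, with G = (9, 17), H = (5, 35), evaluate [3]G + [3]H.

(11, 11)

First 3G:
Repeated addition: build up to 3G.
2G: tangent at (9, 17): λ = (3·9² + 25)/(2·17) ≡ 22/34. 34⁻¹ ≡ 35 (mod 41), so λ ≡ 22·35 ≡ 32.
  x = λ² - 9 - 9 = 1024 - 18 ≡ 22; y = λ·(9 - 22) - 17 ≡ 18. → (22, 18)
3G: (22, 18) + (9, 17). λ = (17 - 18)/(9 - 22) ≡ 40/28 mod 41. 28⁻¹ ≡ 22 (mod 41), so λ ≡ 19.
  x = λ² - 22 - 9 = 361 - 31 ≡ 2; y = λ·(22 - 2) - 18 ≡ 34. → (2, 34)
3G = (2, 34).
Next 3H:
Repeated addition: build up to 3H.
2H: tangent at (5, 35): λ = (3·5² + 25)/(2·35) ≡ 18/29. 29⁻¹ ≡ 17 (mod 41) since 29·17 = 493 ≡ 1, so λ ≡ 18·17 ≡ 19.
  x = λ² - 5 - 5 = 361 - 10 ≡ 23; y = λ·(5 - 23) - 35 ≡ 33. → (23, 33)
3H: (23, 33) + (5, 35). λ = (35 - 33)/(5 - 23) ≡ 2/23 mod 41. 23⁻¹ ≡ 25 (mod 41) since 23·25 = 575 ≡ 1, so λ ≡ 9.
  x = λ² - 23 - 5 = 81 - 28 ≡ 12; y = λ·(23 - 12) - 33 ≡ 25. → (12, 25)
3H = (12, 25).
Finally 3G + 3H:
(2, 34) + (12, 25). λ = (25 - 34)/(12 - 2) ≡ 32/10 mod 41. 10⁻¹ ≡ 37 (mod 41) since 10·37 = 370 ≡ 1, so λ ≡ 36.
  x = λ² - 2 - 12 = 1296 - 14 ≡ 11; y = λ·(2 - 11) - 34 ≡ 11. → (11, 11)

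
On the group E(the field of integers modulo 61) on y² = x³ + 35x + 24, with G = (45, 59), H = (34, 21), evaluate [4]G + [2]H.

First 4G:
Double-and-add on 4 = (100)₂. Start with G = (45, 59) for the leading 1-bit.
double: tangent at (45, 59): λ = (3·45² + 35)/(2·59) ≡ 10/57. 57⁻¹ ≡ 15 (mod 61) since 57·15 = 855 ≡ 1, so λ ≡ 10·15 ≡ 28.
  x = λ² - 45 - 45 = 784 - 90 ≡ 23; y = λ·(45 - 23) - 59 ≡ 8. → (23, 8)
double: tangent at (23, 8): λ = (3·23² + 35)/(2·8) ≡ 36/16. 16⁻¹ ≡ 42 (mod 61), so λ ≡ 36·42 ≡ 48.
  x = λ² - 23 - 23 = 2304 - 46 ≡ 1; y = λ·(23 - 1) - 8 ≡ 11. → (1, 11)
4G = (1, 11).
Next 2H:
Repeated addition: build up to 2H.
2H: tangent at (34, 21): λ = (3·34² + 35)/(2·21) ≡ 26/42. 42⁻¹ ≡ 16 (mod 61) since 42·16 = 672 ≡ 1, so λ ≡ 26·16 ≡ 50.
  x = λ² - 34 - 34 = 2500 - 68 ≡ 53; y = λ·(34 - 53) - 21 ≡ 5. → (53, 5)
2H = (53, 5).
Finally 4G + 2H:
(1, 11) + (53, 5). λ = (5 - 11)/(53 - 1) ≡ 55/52 mod 61. 52⁻¹ ≡ 27 (mod 61) since 52·27 = 1404 ≡ 1, so λ ≡ 21.
  x = λ² - 1 - 53 = 441 - 54 ≡ 21; y = λ·(1 - 21) - 11 ≡ 57. → (21, 57)

(21, 57)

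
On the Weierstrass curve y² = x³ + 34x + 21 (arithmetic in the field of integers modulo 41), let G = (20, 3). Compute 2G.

tangent at (20, 3): λ = (3·20² + 34)/(2·3) ≡ 4/6. 6⁻¹ ≡ 7 (mod 41) since 6·7 = 42 ≡ 1, so λ ≡ 4·7 ≡ 28.
  x = λ² - 20 - 20 = 784 - 40 ≡ 6; y = λ·(20 - 6) - 3 ≡ 20. → (6, 20)

(6, 20)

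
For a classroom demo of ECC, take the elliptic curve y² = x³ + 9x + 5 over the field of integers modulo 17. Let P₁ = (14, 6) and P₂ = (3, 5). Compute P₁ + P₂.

(9, 13)

(14, 6) + (3, 5). λ = (5 - 6)/(3 - 14) ≡ 16/6 mod 17. 6⁻¹ ≡ 3 (mod 17) since 6·3 = 18 ≡ 1, so λ ≡ 14.
  x = λ² - 14 - 3 = 196 - 17 ≡ 9; y = λ·(14 - 9) - 6 ≡ 13. → (9, 13)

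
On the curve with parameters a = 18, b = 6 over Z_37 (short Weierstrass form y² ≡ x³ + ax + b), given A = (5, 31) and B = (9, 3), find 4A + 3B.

First 4A:
Double-and-add on 4 = (100)₂. Start with A = (5, 31) for the leading 1-bit.
double: tangent at (5, 31): λ = (3·5² + 18)/(2·31) ≡ 19/25. 25⁻¹ ≡ 3 (mod 37), so λ ≡ 19·3 ≡ 20.
  x = λ² - 5 - 5 = 400 - 10 ≡ 20; y = λ·(5 - 20) - 31 ≡ 2. → (20, 2)
double: tangent at (20, 2): λ = (3·20² + 18)/(2·2) ≡ 34/4. 4⁻¹ ≡ 28 (mod 37), so λ ≡ 34·28 ≡ 27.
  x = λ² - 20 - 20 = 729 - 40 ≡ 23; y = λ·(20 - 23) - 2 ≡ 28. → (23, 28)
4A = (23, 28).
Next 3B:
Repeated addition: build up to 3B.
2B: tangent at (9, 3): λ = (3·9² + 18)/(2·3) ≡ 2/6. 6⁻¹ ≡ 31 (mod 37), so λ ≡ 2·31 ≡ 25.
  x = λ² - 9 - 9 = 625 - 18 ≡ 15; y = λ·(9 - 15) - 3 ≡ 32. → (15, 32)
3B: (15, 32) + (9, 3). λ = (3 - 32)/(9 - 15) ≡ 8/31 mod 37. 31⁻¹ ≡ 6 (mod 37), so λ ≡ 11.
  x = λ² - 15 - 9 = 121 - 24 ≡ 23; y = λ·(15 - 23) - 32 ≡ 28. → (23, 28)
3B = (23, 28).
Finally 4A + 3B:
tangent at (23, 28): λ = (3·23² + 18)/(2·28) ≡ 14/19. 19⁻¹ ≡ 2 (mod 37), so λ ≡ 14·2 ≡ 28.
  x = λ² - 23 - 23 = 784 - 46 ≡ 35; y = λ·(23 - 35) - 28 ≡ 6. → (35, 6)

(35, 6)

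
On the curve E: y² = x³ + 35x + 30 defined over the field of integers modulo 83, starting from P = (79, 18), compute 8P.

(69, 38)

Double-and-add on 8 = (1000)₂. Start with P = (79, 18) for the leading 1-bit.
double: tangent at (79, 18): λ = (3·79² + 35)/(2·18) ≡ 0/36. 36⁻¹ ≡ 30 (mod 83), so λ ≡ 0·30 ≡ 0.
  x = λ² - 79 - 79 = 0 - 158 ≡ 8; y = λ·(79 - 8) - 18 ≡ 65. → (8, 65)
double: tangent at (8, 65): λ = (3·8² + 35)/(2·65) ≡ 61/47. 47⁻¹ ≡ 53 (mod 83), so λ ≡ 61·53 ≡ 79.
  x = λ² - 8 - 8 = 6241 - 16 ≡ 0; y = λ·(8 - 0) - 65 ≡ 69. → (0, 69)
double: tangent at (0, 69): λ = (3·0² + 35)/(2·69) ≡ 35/55. 55⁻¹ ≡ 80 (mod 83) since 55·80 = 4400 ≡ 1, so λ ≡ 35·80 ≡ 61.
  x = λ² - 0 - 0 = 3721 - 0 ≡ 69; y = λ·(0 - 69) - 69 ≡ 38. → (69, 38)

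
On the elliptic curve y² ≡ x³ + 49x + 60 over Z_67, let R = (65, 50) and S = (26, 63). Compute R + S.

(65, 50) + (26, 63). λ = (63 - 50)/(26 - 65) ≡ 13/28 mod 67. 28⁻¹ ≡ 12 (mod 67) since 28·12 = 336 ≡ 1, so λ ≡ 22.
  x = λ² - 65 - 26 = 484 - 91 ≡ 58; y = λ·(65 - 58) - 50 ≡ 37. → (58, 37)

(58, 37)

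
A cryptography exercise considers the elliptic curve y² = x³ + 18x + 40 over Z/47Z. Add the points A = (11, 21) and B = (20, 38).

(11, 21) + (20, 38). λ = (38 - 21)/(20 - 11) ≡ 17/9 mod 47. 9⁻¹ ≡ 21 (mod 47), so λ ≡ 28.
  x = λ² - 11 - 20 = 784 - 31 ≡ 1; y = λ·(11 - 1) - 21 ≡ 24. → (1, 24)

(1, 24)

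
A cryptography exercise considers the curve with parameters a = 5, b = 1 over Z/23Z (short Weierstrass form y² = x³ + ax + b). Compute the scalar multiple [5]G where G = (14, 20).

Repeated addition: build up to 5G.
2G: tangent at (14, 20): λ = (3·14² + 5)/(2·20) ≡ 18/17. 17⁻¹ ≡ 19 (mod 23) since 17·19 = 323 ≡ 1, so λ ≡ 18·19 ≡ 20.
  x = λ² - 14 - 14 = 400 - 28 ≡ 4; y = λ·(14 - 4) - 20 ≡ 19. → (4, 19)
3G: (4, 19) + (14, 20). λ = (20 - 19)/(14 - 4) ≡ 1/10 mod 23. 10⁻¹ ≡ 7 (mod 23), so λ ≡ 7.
  x = λ² - 4 - 14 = 49 - 18 ≡ 8; y = λ·(4 - 8) - 19 ≡ 22. → (8, 22)
4G: (8, 22) + (14, 20). λ = (20 - 22)/(14 - 8) ≡ 21/6 mod 23. 6⁻¹ ≡ 4 (mod 23), so λ ≡ 15.
  x = λ² - 8 - 14 = 225 - 22 ≡ 19; y = λ·(8 - 19) - 22 ≡ 20. → (19, 20)
5G: (19, 20) + (14, 20). λ = (20 - 20)/(14 - 19) ≡ 0/18 mod 23. 18⁻¹ ≡ 9 (mod 23) since 18·9 = 162 ≡ 1, so λ ≡ 0.
  x = λ² - 19 - 14 = 0 - 33 ≡ 13; y = λ·(19 - 13) - 20 ≡ 3. → (13, 3)

(13, 3)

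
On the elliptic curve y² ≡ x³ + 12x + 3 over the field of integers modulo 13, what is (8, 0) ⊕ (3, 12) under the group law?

(8, 0) + (3, 12). λ = (12 - 0)/(3 - 8) ≡ 12/8 mod 13. 8⁻¹ ≡ 5 (mod 13), so λ ≡ 8.
  x = λ² - 8 - 3 = 64 - 11 ≡ 1; y = λ·(8 - 1) - 0 ≡ 4. → (1, 4)

(1, 4)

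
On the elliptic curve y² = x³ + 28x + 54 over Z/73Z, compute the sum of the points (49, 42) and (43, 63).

(49, 42) + (43, 63). λ = (63 - 42)/(43 - 49) ≡ 21/67 mod 73. 67⁻¹ ≡ 12 (mod 73) since 67·12 = 804 ≡ 1, so λ ≡ 33.
  x = λ² - 49 - 43 = 1089 - 92 ≡ 48; y = λ·(49 - 48) - 42 ≡ 64. → (48, 64)

(48, 64)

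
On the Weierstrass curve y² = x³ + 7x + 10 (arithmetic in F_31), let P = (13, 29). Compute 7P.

(29, 9)

Double-and-add on 7 = (111)₂. Start with P = (13, 29) for the leading 1-bit.
double: tangent at (13, 29): λ = (3·13² + 7)/(2·29) ≡ 18/27. 27⁻¹ ≡ 23 (mod 31) since 27·23 = 621 ≡ 1, so λ ≡ 18·23 ≡ 11.
  x = λ² - 13 - 13 = 121 - 26 ≡ 2; y = λ·(13 - 2) - 29 ≡ 30. → (2, 30)
add P: (2, 30) + (13, 29). λ = (29 - 30)/(13 - 2) ≡ 30/11 mod 31. 11⁻¹ ≡ 17 (mod 31), so λ ≡ 14.
  x = λ² - 2 - 13 = 196 - 15 ≡ 26; y = λ·(2 - 26) - 30 ≡ 6. → (26, 6)
double: tangent at (26, 6): λ = (3·26² + 7)/(2·6) ≡ 20/12. 12⁻¹ ≡ 13 (mod 31), so λ ≡ 20·13 ≡ 12.
  x = λ² - 26 - 26 = 144 - 52 ≡ 30; y = λ·(26 - 30) - 6 ≡ 8. → (30, 8)
add P: (30, 8) + (13, 29). λ = (29 - 8)/(13 - 30) ≡ 21/14 mod 31. 14⁻¹ ≡ 20 (mod 31) since 14·20 = 280 ≡ 1, so λ ≡ 17.
  x = λ² - 30 - 13 = 289 - 43 ≡ 29; y = λ·(30 - 29) - 8 ≡ 9. → (29, 9)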